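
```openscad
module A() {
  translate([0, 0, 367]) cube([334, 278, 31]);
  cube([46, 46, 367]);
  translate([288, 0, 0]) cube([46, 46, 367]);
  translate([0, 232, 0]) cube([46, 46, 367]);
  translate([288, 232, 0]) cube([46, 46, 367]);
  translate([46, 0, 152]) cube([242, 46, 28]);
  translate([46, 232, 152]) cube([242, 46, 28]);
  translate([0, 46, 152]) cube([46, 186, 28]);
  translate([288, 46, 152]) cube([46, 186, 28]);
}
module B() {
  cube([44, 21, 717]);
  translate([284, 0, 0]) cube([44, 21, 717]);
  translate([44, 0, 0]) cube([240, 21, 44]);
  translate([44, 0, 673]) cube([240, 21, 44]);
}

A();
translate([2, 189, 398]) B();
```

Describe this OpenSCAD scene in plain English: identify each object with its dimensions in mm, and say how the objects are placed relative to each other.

A is a four-legged stool. The seat is a 334×278×31 mm slab whose top surface is at z = 398 mm; four square legs, each 46×46 mm in cross-section, run from the floor (z = 0) to the underside of the seat, each flush with a corner of the seat. Four stretchers, 46 mm wide and 28 mm tall, connect adjacent legs with their undersides at z = 152 mm, each running between the inner faces of the legs it joins and aligned with the legs' outer faces on the other axis.

B is a picture frame with a 240×629 mm rectangular opening (x by z) and a uniform 44 mm border on every side. Frame depth is 21 mm along y. It is built from two vertical stiles running the full outside height and two horizontal rails spanning the gap between the stiles.

The picture frame is on top of the stool.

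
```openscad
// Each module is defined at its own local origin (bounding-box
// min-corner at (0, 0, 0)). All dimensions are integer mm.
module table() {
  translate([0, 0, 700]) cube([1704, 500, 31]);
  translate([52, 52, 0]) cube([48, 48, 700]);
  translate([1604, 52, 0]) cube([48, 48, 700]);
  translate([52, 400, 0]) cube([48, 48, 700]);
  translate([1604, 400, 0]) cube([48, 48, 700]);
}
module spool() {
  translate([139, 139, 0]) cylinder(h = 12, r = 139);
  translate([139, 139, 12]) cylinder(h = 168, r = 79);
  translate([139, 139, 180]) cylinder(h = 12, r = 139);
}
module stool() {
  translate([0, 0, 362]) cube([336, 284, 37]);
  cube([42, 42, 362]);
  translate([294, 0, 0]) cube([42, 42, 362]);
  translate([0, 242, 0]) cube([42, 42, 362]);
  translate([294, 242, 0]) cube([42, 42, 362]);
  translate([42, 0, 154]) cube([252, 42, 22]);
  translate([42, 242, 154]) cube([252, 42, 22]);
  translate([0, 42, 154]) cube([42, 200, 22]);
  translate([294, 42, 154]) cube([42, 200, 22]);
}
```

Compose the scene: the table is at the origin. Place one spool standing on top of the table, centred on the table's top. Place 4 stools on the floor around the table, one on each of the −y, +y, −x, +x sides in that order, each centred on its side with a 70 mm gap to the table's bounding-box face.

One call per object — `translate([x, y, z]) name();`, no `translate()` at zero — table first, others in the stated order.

table();
translate([713, 111, 731]) spool();
translate([684, -354, 0]) stool();
translate([684, 570, 0]) stool();
translate([-406, 108, 0]) stool();
translate([1774, 108, 0]) stool();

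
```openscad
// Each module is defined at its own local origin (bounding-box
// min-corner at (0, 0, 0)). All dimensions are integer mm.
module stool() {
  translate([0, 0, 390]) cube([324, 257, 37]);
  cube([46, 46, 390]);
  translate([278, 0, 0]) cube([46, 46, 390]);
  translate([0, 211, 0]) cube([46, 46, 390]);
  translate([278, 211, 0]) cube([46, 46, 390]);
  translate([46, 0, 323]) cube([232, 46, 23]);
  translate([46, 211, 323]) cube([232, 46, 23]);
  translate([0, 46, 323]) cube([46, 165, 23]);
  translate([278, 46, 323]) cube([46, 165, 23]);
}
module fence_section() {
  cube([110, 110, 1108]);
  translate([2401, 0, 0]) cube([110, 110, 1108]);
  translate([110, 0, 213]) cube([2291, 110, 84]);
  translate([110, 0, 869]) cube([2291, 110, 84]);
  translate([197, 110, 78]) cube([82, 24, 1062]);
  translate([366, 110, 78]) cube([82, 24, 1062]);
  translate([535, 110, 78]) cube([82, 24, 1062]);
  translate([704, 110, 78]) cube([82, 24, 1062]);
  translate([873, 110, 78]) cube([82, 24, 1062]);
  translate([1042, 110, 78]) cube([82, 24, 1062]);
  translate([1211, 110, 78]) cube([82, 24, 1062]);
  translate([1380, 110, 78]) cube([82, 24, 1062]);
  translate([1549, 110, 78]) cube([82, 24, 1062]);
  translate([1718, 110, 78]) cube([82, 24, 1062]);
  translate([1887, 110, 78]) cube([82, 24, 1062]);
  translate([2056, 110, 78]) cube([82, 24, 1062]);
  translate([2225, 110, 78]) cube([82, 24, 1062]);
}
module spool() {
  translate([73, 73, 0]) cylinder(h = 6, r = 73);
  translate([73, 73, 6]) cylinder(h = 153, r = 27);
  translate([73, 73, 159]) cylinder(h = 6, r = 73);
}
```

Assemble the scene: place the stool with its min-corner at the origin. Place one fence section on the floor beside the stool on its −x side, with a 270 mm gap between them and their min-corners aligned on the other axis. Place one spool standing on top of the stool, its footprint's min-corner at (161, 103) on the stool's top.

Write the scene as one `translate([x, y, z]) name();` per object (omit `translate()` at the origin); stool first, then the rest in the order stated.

stool();
translate([-2781, 0, 0]) fence_section();
translate([161, 103, 427]) spool();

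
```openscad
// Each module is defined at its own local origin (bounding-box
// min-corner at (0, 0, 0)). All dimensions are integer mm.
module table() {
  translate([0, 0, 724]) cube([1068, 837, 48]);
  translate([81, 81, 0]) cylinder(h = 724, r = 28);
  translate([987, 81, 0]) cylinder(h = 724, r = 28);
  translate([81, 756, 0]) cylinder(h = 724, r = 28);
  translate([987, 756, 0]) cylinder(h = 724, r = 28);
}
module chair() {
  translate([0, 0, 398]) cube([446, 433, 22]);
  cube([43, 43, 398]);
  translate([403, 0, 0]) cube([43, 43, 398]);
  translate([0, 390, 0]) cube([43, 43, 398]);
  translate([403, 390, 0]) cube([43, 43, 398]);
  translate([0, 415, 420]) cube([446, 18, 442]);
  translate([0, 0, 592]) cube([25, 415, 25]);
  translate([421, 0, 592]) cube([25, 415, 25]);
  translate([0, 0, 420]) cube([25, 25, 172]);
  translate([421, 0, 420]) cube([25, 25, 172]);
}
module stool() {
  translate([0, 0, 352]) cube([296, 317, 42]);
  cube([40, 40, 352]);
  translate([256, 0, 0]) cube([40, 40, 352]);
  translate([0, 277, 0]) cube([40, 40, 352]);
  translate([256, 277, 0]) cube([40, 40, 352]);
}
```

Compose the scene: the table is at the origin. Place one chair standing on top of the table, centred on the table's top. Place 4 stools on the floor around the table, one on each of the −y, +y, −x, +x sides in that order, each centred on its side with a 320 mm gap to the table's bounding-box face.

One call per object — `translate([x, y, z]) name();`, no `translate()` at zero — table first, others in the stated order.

table();
translate([311, 202, 772]) chair();
translate([386, -637, 0]) stool();
translate([386, 1157, 0]) stool();
translate([-616, 260, 0]) stool();
translate([1388, 260, 0]) stool();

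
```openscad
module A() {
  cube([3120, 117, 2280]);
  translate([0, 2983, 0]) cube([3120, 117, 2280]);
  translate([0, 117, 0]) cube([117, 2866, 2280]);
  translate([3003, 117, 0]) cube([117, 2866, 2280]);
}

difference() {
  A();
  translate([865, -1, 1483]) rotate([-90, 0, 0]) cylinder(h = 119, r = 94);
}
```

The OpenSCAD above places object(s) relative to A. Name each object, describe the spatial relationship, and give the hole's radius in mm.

A is a house frame. The house frame has a circular hole through its front wall. The hole's radius is 94 mm.

The subtracted cylinder has r = 94 mm.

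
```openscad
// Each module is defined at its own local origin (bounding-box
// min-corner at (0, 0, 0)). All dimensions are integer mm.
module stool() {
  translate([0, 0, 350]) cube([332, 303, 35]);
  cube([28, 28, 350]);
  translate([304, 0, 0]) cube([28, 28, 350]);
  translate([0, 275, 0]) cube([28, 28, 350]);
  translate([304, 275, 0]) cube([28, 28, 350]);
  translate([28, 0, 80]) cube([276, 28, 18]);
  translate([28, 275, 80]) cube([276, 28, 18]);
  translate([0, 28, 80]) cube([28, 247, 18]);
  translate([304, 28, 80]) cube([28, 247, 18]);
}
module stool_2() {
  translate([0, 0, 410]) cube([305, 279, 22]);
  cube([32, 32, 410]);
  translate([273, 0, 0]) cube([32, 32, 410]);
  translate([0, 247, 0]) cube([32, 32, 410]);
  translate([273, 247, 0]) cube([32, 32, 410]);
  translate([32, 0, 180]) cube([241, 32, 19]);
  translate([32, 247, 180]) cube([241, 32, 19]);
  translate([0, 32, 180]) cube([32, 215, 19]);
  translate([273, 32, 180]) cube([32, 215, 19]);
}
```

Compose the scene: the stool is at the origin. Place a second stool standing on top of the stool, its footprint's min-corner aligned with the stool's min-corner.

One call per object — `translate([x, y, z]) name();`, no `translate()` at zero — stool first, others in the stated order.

stool();
translate([0, 0, 385]) stool_2();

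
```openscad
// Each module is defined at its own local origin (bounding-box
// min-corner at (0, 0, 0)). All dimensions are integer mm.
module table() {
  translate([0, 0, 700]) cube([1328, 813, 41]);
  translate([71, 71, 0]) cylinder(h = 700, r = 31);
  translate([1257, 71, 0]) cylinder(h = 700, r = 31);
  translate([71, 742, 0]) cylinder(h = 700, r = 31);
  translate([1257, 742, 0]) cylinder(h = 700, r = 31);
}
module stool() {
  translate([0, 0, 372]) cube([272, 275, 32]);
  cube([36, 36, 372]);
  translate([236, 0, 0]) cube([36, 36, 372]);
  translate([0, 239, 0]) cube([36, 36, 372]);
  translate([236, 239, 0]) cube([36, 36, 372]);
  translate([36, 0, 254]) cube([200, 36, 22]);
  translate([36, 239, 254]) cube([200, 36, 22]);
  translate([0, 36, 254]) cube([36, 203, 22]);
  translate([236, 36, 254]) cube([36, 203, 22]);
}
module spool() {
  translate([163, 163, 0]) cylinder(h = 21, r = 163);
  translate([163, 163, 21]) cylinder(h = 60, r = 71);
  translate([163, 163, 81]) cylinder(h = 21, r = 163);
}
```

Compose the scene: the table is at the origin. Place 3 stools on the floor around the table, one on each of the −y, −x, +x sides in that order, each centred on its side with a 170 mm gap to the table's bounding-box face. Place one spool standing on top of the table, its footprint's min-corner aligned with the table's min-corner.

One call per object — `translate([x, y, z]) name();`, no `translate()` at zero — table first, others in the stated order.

table();
translate([528, -445, 0]) stool();
translate([-442, 269, 0]) stool();
translate([1498, 269, 0]) stool();
translate([0, 0, 741]) spool();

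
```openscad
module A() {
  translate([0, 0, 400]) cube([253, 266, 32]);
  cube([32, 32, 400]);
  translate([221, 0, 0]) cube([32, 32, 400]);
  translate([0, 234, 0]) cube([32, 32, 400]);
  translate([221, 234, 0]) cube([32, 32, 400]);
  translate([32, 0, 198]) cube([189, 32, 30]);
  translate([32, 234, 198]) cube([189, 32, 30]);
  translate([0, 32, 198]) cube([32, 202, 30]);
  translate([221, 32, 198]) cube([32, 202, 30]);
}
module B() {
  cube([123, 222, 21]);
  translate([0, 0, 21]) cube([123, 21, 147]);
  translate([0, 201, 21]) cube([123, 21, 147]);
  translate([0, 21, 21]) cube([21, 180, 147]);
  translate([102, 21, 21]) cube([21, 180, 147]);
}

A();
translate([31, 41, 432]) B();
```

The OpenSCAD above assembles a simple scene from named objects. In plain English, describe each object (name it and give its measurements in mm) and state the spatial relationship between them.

A is a simple wooden stool: a rectangular seat 253 mm (x) by 266 mm (y), 32 mm thick, top face at z = 432 mm, on four square legs, each 32×32 mm in cross-section. The legs rest on z = 0, each flush with a corner of the seat. Four stretchers, 32 mm wide and 30 mm tall, connect adjacent legs with their undersides at z = 198 mm, each running between the inner faces of the legs it joins and aligned with the legs' outer faces on the other axis.

B is an open-topped rectangular box: outside dimensions 123×222×168 mm, with a uniform wall and base thickness of 21 mm. The base is a full 123×222 slab on the floor; four walls sit on top of the base. The front and back walls (the −y and +y sides) span the full width; the two side walls fit between them.

The open box is on top of the stool.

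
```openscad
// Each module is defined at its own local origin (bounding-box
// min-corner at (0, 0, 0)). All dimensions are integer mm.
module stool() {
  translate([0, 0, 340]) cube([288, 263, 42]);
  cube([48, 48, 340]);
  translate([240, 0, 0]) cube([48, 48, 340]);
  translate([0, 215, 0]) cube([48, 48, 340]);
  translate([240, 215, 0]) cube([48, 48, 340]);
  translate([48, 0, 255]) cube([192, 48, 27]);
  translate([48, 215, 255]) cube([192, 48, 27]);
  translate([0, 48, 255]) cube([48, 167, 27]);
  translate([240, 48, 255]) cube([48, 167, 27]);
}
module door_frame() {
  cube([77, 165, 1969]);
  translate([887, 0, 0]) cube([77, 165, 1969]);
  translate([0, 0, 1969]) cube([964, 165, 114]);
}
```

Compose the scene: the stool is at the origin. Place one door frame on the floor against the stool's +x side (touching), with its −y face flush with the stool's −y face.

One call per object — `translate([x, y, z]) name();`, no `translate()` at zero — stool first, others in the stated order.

stool();
translate([288, 0, 0]) door_frame();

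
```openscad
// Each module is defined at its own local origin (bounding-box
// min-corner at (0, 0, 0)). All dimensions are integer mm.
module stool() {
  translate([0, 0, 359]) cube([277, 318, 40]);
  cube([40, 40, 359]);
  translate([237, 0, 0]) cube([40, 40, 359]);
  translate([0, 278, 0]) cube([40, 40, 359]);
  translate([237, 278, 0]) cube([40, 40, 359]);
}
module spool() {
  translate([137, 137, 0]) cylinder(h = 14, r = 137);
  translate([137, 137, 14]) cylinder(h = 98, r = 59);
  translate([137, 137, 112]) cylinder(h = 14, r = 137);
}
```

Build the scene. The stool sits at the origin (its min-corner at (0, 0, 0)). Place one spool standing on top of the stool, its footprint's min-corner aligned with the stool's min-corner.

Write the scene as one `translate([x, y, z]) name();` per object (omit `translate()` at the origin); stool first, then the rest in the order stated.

stool();
translate([0, 0, 399]) spool();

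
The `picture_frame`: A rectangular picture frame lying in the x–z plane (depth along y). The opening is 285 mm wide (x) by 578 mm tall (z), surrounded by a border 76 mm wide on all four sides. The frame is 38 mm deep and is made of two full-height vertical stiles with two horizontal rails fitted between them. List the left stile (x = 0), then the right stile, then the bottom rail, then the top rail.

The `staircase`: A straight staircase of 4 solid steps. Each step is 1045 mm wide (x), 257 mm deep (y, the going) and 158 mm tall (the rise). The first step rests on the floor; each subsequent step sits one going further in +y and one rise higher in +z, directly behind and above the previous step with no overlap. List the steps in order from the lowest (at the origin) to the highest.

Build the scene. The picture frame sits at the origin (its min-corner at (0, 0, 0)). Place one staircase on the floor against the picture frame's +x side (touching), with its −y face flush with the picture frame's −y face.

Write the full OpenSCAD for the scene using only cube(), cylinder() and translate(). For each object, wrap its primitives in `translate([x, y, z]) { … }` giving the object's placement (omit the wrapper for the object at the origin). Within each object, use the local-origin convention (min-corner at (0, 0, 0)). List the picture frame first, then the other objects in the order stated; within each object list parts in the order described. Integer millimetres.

cube([76, 38, 730]);
translate([361, 0, 0]) cube([76, 38, 730]);
translate([76, 0, 0]) cube([285, 38, 76]);
translate([76, 0, 654]) cube([285, 38, 76]);
translate([437, 0, 0]) {
  cube([1045, 257, 158]);
  translate([0, 257, 158]) cube([1045, 257, 158]);
  translate([0, 514, 316]) cube([1045, 257, 158]);
  translate([0, 771, 474]) cube([1045, 257, 158]);
}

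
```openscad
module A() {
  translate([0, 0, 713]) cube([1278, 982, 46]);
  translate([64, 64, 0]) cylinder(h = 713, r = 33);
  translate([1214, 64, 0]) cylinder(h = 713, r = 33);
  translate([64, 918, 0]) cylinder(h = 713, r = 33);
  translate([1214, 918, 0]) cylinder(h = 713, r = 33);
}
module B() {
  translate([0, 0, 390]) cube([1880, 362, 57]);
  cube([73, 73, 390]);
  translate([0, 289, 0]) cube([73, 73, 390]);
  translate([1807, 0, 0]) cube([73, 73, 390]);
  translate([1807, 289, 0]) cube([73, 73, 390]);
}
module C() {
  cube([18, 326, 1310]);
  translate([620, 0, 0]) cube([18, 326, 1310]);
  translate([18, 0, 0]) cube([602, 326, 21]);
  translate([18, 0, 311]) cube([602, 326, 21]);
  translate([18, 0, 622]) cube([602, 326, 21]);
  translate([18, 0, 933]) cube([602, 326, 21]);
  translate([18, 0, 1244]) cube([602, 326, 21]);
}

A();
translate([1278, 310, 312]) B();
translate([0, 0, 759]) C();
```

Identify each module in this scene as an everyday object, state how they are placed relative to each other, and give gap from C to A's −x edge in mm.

The bookshelf's min-x is at 0; the table's min-x is 0; gap = 0 mm.

A is a table. B is a bench. C is a bookshelf. The bench is beside the table with their tops flush at z = 759. The bookshelf is on top of the table. The gap from the bookshelf to the table's −x edge is 0 mm.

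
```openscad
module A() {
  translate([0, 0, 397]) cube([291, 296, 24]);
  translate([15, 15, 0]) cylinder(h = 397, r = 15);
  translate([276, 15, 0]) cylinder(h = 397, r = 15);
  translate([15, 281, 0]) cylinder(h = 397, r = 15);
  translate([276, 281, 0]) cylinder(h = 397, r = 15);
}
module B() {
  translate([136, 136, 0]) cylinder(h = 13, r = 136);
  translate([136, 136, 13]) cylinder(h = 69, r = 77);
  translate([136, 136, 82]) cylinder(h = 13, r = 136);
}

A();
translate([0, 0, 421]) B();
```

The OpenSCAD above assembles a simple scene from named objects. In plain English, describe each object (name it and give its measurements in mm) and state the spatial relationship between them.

A is a four-legged stool. The seat is 291×296 mm, 24 mm thick, top at z = 421 mm. It stands on four round legs, each 30 mm in diameter, from z = 0 to the seat underside, each leg's axis is inset half a diameter from the nearest pair of seat edges (so the leg's bounding box is flush with the corner).

B is a spool: two coaxial disc flanges of radius 136 mm and thickness 13 mm, joined by a core cylinder of radius 77 mm and height 69 mm. The lower flange rests on z = 0 and the three cylinders share a vertical axis.

The spool is on top of the stool.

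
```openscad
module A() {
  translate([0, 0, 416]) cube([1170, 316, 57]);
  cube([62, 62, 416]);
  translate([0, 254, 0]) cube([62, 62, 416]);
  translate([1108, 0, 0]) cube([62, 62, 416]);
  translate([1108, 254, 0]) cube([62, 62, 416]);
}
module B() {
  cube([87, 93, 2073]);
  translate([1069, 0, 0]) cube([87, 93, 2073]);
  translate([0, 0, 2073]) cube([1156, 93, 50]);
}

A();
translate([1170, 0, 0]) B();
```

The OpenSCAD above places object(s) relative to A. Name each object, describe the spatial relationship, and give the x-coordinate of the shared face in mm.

The bench's +x face and the door frame's −x face are both at x = 1170 mm.

A is a bench. B is a door frame. The door frame is against the bench's +x side, with their −y faces flush. The x-coordinate of the shared face is 1170 mm.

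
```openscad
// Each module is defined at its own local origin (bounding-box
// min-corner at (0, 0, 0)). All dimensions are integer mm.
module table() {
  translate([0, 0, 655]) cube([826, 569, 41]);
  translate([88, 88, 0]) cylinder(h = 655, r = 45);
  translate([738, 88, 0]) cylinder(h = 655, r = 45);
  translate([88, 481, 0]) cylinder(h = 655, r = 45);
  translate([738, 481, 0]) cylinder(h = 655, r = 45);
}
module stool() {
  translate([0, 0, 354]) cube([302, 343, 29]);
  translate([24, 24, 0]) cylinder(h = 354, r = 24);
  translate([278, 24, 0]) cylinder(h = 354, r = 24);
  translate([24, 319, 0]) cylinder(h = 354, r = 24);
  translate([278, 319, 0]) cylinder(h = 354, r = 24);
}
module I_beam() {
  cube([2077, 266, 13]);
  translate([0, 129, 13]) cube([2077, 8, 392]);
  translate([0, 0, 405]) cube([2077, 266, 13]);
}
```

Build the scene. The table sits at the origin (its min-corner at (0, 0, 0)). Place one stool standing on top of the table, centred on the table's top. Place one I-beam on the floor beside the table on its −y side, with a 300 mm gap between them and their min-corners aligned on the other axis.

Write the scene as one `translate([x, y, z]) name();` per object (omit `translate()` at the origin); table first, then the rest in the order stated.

table();
translate([262, 113, 696]) stool();
translate([0, -566, 0]) I_beam();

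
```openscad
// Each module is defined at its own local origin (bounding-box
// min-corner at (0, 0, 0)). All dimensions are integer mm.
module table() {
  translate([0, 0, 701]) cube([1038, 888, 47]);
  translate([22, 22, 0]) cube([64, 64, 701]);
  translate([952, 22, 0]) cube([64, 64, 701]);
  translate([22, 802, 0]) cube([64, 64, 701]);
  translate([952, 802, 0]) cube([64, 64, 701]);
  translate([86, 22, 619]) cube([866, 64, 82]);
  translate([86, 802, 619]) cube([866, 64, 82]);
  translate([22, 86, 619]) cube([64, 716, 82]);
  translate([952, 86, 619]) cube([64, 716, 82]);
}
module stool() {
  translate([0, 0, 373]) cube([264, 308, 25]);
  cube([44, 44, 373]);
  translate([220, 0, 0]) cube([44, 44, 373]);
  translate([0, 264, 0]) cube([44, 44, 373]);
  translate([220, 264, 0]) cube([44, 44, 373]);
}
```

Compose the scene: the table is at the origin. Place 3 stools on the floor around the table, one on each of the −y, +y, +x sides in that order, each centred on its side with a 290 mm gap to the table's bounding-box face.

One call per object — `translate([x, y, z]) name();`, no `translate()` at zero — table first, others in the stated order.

table();
translate([387, -598, 0]) stool();
translate([387, 1178, 0]) stool();
translate([1328, 290, 0]) stool();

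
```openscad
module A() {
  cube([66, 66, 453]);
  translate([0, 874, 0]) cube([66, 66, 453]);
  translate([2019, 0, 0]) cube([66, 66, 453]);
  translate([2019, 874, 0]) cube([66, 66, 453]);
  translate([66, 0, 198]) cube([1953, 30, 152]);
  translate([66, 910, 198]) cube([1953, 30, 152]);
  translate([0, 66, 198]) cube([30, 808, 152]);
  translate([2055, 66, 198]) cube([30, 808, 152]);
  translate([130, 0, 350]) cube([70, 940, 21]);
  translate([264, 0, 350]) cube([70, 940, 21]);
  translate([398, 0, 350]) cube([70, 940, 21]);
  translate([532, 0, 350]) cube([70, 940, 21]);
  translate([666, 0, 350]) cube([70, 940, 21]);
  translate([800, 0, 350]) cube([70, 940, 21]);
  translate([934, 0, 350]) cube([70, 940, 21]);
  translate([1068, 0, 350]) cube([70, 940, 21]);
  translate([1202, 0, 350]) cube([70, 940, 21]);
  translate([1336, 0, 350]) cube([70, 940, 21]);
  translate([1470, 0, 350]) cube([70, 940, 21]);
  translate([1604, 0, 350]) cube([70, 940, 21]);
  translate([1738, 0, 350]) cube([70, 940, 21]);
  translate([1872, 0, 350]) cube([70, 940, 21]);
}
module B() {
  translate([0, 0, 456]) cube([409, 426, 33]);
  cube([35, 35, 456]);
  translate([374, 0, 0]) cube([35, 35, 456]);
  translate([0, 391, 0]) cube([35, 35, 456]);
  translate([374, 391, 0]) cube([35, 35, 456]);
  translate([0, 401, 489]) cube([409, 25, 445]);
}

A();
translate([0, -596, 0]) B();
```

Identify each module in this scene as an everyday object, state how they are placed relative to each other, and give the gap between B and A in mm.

The chair's nearest face is 170 mm from the bed frame's −y face.

A is a bed frame. B is a chair. The chair is on the floor beside the bed frame on its −y side. The gap between the chair and the bed frame is 170 mm.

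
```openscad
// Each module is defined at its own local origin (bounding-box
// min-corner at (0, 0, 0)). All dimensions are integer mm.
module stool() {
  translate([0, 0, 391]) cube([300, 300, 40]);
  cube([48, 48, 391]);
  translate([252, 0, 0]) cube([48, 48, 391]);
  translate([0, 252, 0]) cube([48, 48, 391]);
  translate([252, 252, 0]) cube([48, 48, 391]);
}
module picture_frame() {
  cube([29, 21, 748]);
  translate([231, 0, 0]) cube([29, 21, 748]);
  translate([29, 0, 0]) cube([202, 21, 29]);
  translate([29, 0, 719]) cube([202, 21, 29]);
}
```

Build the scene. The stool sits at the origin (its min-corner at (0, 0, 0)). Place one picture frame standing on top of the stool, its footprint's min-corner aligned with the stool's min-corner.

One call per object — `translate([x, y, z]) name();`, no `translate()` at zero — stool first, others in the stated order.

stool();
translate([0, 0, 431]) picture_frame();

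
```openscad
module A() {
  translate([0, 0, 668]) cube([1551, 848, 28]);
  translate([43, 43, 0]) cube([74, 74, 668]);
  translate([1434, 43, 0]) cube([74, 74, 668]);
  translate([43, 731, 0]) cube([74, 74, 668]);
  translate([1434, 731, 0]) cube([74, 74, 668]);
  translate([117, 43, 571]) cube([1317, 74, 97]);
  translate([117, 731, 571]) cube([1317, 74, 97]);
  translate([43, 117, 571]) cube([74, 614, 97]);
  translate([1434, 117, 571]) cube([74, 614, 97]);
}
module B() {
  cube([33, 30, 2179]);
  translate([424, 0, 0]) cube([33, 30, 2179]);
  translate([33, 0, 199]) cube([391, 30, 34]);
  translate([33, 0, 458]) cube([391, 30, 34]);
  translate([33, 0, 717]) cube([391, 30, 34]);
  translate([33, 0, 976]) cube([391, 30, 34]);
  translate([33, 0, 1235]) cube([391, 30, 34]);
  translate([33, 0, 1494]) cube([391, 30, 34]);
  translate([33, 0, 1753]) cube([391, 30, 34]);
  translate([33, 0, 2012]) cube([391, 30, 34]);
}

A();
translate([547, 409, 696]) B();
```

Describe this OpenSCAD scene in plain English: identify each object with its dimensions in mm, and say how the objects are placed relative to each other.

A is a rectangular dining table. The top is 1551×848×28 mm with its upper surface at z = 696 mm. It stands on four 74×74 mm square legs, each inset 43 mm from the nearest pair of top edges, running from the floor to the underside of the top. Four apron rails, 74 mm thick and 97 mm tall, run between adjacent legs with their top edges flush with the underside of the top and their outer faces flush with the legs' outer faces.

B is a wooden ladder with two side rails of 33×30 mm section and 2179 mm height, set 457 mm apart overall. Between them run 8 rectangular rungs (30 mm deep, 34 mm thick), front faces flush with the rails' −y face. The bottom of the first rung is 199 mm above the floor and each subsequent rung is 259 mm higher than the one below.

The ladder is on top of the table, centred.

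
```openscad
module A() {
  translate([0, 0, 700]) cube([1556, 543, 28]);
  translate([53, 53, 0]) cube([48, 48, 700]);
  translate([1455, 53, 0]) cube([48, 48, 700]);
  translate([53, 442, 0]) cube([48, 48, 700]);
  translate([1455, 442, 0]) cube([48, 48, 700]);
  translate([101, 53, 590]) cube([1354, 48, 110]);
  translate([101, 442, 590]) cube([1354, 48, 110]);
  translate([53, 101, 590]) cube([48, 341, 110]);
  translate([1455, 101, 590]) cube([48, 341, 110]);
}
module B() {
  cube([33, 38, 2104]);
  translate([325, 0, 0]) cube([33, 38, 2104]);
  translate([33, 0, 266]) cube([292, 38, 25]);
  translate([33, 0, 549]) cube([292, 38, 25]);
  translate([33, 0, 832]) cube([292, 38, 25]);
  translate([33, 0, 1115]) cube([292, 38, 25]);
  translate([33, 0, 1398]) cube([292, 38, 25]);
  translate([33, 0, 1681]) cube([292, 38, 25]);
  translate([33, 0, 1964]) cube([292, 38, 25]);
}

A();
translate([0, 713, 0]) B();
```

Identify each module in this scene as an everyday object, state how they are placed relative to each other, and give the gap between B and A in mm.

A is a table. B is a ladder. The ladder is on the floor beside the table on its +y side. The gap between the ladder and the table is 170 mm.

The ladder's nearest face is 170 mm from the table's +y face.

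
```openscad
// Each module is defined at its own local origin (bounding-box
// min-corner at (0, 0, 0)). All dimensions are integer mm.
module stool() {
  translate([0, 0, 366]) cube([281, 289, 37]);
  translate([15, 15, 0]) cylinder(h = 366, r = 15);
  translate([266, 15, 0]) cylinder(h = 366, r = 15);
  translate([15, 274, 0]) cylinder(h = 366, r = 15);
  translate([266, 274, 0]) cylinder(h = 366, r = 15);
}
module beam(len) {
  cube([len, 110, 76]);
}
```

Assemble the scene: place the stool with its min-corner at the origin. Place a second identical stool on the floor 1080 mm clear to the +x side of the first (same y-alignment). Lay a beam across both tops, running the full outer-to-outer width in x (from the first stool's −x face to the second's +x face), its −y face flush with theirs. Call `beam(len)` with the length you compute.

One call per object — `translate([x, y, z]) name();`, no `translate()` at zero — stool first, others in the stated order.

stool();
translate([1361, 0, 0]) stool();
translate([0, 0, 403]) beam(1642);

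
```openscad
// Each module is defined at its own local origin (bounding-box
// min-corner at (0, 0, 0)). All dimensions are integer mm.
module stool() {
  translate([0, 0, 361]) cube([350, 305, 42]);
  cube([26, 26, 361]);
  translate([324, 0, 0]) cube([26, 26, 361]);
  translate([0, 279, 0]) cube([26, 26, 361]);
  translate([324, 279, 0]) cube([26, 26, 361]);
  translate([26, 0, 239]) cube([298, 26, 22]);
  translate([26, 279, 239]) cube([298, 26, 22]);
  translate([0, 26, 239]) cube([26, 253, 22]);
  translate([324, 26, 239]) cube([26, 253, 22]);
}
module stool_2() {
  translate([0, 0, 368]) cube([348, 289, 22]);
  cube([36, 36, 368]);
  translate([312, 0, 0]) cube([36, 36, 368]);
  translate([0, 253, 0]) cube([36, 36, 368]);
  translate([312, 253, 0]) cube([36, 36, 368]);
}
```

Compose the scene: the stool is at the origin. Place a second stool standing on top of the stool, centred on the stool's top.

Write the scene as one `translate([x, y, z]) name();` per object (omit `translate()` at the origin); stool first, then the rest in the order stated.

stool();
translate([1, 8, 403]) stool_2();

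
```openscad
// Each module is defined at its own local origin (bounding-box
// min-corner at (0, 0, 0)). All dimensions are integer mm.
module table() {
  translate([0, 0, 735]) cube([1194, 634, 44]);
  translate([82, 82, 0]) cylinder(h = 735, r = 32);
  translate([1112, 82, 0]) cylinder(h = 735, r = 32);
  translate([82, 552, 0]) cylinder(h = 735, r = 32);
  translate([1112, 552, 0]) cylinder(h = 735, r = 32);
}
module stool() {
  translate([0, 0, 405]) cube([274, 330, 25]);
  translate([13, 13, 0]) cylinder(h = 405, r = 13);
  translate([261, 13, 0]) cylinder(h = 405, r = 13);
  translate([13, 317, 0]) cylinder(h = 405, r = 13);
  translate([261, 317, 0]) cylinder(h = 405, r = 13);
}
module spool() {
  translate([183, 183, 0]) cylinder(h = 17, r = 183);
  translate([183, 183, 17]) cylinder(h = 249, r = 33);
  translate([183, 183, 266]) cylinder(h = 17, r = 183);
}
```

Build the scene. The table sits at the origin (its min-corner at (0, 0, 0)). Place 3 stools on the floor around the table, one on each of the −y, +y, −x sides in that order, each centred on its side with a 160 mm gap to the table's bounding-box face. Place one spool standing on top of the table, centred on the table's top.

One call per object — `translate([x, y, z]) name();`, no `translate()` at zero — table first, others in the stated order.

table();
translate([460, -490, 0]) stool();
translate([460, 794, 0]) stool();
translate([-434, 152, 0]) stool();
translate([414, 134, 779]) spool();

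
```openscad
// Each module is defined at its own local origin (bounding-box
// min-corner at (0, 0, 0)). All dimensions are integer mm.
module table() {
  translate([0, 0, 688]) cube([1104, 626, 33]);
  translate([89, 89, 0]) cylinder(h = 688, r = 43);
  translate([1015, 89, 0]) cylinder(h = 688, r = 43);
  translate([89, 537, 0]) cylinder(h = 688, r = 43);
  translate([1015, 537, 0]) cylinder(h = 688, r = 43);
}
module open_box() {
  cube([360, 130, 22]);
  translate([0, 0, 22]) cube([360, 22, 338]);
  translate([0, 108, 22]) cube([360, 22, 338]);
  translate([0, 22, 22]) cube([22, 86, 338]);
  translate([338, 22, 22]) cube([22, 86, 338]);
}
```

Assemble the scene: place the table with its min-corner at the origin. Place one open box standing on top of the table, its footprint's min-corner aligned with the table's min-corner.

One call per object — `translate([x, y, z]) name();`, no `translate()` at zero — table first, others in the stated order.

table();
translate([0, 0, 721]) open_box();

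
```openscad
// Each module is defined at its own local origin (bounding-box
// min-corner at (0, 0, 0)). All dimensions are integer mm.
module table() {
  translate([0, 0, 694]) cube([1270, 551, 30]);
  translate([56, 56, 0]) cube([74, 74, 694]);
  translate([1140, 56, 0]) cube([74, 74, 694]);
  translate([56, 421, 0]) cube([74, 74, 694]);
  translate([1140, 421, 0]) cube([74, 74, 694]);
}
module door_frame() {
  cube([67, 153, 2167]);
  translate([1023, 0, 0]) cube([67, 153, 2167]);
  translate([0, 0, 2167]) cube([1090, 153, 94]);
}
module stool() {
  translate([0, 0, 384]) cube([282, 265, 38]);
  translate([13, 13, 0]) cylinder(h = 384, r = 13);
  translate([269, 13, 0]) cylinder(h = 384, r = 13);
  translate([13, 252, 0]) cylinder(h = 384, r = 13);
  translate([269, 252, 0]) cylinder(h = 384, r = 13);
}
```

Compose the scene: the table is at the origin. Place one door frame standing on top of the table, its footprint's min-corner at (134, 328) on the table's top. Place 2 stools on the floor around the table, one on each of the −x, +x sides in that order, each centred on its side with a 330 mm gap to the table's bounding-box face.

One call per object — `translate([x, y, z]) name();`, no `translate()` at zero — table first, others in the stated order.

table();
translate([134, 328, 724]) door_frame();
translate([-612, 143, 0]) stool();
translate([1600, 143, 0]) stool();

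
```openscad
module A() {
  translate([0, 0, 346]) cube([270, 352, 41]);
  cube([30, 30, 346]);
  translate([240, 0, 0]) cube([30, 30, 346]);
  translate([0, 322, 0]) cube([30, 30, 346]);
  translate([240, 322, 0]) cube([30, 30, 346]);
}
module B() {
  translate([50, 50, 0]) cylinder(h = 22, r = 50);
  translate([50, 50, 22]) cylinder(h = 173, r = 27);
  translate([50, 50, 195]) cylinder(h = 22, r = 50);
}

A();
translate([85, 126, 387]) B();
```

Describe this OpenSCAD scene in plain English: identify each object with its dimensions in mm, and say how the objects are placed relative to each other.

A is a four-legged stool. The seat is 270×352 mm, 41 mm thick, top at z = 387 mm. It stands on four square legs, each 30×30 mm in cross-section, from z = 0 to the seat underside, each flush with a corner of the seat.

B is a spool: two coaxial disc flanges of radius 50 mm and thickness 22 mm, joined by a core cylinder of radius 27 mm and height 173 mm. The lower flange rests on z = 0 and the three cylinders share a vertical axis.

The spool is on top of the stool, centred.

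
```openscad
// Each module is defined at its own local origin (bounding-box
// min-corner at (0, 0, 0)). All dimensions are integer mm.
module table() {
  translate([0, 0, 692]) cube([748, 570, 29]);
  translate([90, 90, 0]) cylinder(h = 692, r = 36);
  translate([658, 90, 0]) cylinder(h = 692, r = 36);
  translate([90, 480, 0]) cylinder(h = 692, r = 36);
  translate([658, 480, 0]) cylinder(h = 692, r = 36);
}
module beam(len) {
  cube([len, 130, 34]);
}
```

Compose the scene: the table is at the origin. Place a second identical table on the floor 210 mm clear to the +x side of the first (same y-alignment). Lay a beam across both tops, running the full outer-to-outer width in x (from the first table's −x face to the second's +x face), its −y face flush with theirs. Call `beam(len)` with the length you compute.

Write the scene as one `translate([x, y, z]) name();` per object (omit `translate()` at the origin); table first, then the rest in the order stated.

table();
translate([958, 0, 0]) table();
translate([0, 0, 721]) beam(1706);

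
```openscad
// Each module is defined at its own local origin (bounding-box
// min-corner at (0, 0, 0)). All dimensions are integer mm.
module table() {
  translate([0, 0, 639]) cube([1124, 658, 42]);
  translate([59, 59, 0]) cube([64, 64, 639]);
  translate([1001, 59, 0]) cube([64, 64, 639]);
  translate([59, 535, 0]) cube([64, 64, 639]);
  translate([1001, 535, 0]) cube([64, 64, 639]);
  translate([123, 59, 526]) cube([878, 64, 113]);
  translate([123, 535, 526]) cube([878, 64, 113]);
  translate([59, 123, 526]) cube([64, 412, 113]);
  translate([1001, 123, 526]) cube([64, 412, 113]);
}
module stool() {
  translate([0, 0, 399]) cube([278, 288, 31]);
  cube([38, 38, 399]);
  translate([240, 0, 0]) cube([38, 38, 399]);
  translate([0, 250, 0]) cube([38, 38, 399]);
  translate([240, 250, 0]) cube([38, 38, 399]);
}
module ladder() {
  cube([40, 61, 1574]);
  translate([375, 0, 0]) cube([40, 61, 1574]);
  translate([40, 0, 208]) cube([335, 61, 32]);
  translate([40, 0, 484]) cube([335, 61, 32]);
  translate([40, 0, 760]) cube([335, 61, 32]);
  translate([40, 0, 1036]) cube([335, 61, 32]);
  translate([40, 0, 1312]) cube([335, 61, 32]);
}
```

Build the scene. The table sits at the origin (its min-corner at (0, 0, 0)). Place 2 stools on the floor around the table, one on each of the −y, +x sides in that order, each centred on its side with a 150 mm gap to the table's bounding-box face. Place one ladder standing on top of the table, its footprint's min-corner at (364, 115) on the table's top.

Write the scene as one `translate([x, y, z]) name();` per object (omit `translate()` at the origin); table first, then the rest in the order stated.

table();
translate([423, -438, 0]) stool();
translate([1274, 185, 0]) stool();
translate([364, 115, 681]) ladder();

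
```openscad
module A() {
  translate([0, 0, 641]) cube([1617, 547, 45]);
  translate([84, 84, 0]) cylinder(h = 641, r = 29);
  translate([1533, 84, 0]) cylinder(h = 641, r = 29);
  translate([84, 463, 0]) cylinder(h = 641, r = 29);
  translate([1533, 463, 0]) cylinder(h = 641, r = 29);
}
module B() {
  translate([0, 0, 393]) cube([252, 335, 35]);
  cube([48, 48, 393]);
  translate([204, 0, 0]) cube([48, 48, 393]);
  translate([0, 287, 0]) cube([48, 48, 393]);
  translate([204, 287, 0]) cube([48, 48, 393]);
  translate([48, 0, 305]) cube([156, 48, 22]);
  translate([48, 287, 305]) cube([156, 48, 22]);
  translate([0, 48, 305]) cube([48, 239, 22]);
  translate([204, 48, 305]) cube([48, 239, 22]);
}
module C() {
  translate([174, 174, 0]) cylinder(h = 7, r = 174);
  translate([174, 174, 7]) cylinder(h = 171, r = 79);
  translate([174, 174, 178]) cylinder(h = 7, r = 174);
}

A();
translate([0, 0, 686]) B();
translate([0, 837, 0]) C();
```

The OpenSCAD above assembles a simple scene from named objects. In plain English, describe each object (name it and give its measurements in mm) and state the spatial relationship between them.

A is a table with a 1617×547 mm rectangular top, 45 mm thick, top surface at z = 686 mm, supported by four round legs of 58 mm diameter, each leg's bounding box inset 55 mm from the nearest pair of top edges, running from the floor.

B is a four-legged stool. The seat is a 252×335×35 mm slab whose top surface is at z = 428 mm; four square legs, each 48×48 mm in cross-section, run from the floor (z = 0) to the underside of the seat, each flush with a corner of the seat. Four stretchers, 48 mm wide and 22 mm tall, connect adjacent legs with their undersides at z = 305 mm, each running between the inner faces of the legs it joins and aligned with the legs' outer faces on the other axis.

C is a spool: two coaxial disc flanges of radius 174 mm and thickness 7 mm, joined by a core cylinder of radius 79 mm and height 171 mm. The lower flange rests on z = 0 and the three cylinders share a vertical axis.

The stool is on top of the table. The spool is on the floor beside the table on its +y side.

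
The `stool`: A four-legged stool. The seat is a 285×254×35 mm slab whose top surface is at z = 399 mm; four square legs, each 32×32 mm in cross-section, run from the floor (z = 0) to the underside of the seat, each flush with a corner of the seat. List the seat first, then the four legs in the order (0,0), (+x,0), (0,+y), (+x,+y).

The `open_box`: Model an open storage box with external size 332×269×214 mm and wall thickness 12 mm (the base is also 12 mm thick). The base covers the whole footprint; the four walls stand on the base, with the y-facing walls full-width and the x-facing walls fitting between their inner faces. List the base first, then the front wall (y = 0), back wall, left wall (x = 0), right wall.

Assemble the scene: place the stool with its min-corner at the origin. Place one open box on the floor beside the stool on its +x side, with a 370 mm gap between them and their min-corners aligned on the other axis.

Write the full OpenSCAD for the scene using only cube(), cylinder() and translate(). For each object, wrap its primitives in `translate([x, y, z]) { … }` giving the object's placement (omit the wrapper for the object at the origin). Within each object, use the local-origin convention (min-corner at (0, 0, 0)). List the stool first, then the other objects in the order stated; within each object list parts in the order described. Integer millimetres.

translate([0, 0, 364]) cube([285, 254, 35]);
cube([32, 32, 364]);
translate([253, 0, 0]) cube([32, 32, 364]);
translate([0, 222, 0]) cube([32, 32, 364]);
translate([253, 222, 0]) cube([32, 32, 364]);
translate([655, 0, 0]) {
  cube([332, 269, 12]);
  translate([0, 0, 12]) cube([332, 12, 202]);
  translate([0, 257, 12]) cube([332, 12, 202]);
  translate([0, 12, 12]) cube([12, 245, 202]);
  translate([320, 12, 12]) cube([12, 245, 202]);
}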